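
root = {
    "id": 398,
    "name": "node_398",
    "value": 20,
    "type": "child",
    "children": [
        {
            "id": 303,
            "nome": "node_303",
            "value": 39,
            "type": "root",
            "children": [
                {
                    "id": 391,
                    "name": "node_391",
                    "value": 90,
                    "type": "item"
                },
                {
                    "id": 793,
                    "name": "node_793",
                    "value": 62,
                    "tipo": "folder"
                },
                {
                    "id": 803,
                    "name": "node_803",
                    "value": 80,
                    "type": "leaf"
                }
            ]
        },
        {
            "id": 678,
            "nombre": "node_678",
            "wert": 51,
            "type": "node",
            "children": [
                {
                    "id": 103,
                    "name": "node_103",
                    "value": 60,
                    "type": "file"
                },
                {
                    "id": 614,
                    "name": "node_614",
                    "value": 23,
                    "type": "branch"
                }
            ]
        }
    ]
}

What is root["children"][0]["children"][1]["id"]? 793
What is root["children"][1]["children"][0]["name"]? "node_103"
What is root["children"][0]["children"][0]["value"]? 90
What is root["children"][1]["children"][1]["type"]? "branch"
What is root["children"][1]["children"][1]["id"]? 614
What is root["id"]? 398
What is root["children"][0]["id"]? 303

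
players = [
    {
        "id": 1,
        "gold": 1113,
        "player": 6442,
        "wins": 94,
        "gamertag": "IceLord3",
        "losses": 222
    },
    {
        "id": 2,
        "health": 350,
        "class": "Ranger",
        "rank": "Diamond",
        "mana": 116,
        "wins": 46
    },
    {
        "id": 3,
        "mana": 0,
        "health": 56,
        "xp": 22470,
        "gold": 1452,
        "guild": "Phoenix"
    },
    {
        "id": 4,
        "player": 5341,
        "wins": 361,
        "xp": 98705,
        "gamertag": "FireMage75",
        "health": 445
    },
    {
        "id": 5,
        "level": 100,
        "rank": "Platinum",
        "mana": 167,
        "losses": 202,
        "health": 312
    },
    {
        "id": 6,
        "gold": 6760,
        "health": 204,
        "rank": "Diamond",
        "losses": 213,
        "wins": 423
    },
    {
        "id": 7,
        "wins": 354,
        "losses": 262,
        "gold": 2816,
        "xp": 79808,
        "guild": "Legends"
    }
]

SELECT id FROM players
[1, 2, 3, 4, 5, 6, 7]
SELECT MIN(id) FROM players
1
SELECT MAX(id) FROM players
7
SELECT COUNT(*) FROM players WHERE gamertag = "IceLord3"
1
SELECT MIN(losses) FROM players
202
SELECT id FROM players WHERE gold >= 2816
[6, 7]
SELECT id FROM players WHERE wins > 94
[4, 6, 7]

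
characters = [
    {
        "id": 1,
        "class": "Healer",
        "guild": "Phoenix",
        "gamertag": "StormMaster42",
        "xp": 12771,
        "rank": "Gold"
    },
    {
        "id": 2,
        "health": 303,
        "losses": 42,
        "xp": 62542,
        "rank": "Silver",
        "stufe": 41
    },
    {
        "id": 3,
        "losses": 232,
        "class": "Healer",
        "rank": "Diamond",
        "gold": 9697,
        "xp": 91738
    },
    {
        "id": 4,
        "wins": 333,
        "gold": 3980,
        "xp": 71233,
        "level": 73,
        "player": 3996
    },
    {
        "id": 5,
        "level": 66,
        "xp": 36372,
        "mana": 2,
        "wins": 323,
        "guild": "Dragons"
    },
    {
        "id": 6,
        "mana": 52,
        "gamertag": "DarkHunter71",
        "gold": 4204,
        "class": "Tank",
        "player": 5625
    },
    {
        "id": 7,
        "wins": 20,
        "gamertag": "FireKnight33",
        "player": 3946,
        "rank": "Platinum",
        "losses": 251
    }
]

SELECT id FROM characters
[1, 2, 3, 4, 5, 6, 7]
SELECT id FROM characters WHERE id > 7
[]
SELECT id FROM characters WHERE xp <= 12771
[1]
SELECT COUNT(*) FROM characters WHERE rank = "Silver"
1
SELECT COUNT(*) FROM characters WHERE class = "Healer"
2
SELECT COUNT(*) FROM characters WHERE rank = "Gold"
1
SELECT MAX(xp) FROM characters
91738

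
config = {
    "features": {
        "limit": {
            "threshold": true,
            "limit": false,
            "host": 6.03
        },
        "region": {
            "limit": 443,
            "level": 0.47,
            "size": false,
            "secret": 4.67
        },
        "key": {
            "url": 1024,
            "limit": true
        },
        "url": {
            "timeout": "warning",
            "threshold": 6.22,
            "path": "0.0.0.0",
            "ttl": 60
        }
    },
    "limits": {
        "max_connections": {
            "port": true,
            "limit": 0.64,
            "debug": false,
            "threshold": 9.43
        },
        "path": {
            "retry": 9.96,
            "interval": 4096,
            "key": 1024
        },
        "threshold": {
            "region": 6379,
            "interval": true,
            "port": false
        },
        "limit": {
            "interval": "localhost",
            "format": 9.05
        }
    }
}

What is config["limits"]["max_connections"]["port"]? True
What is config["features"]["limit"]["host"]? 6.03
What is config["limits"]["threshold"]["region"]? 6379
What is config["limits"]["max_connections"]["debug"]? False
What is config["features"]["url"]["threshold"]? 6.22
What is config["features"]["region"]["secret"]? 4.67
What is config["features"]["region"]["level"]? 0.47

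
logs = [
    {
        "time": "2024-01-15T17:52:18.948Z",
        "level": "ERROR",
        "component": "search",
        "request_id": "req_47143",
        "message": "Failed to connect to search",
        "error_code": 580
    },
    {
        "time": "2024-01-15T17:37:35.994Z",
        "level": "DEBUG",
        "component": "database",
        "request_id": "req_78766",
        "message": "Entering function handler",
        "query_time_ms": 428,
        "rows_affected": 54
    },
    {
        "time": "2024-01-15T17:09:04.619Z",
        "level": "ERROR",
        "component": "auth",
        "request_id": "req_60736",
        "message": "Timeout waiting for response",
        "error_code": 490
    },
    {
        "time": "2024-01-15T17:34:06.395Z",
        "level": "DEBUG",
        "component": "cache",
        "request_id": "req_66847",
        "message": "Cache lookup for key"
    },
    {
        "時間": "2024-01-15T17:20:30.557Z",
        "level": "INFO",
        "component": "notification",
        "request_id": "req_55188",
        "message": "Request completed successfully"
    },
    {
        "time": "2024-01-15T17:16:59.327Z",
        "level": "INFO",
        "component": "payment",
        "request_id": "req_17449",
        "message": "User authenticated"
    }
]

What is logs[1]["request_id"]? "req_78766"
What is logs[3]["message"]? "Cache lookup for key"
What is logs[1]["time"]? "2024-01-15T17:37:35.994Z"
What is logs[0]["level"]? "ERROR"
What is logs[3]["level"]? "DEBUG"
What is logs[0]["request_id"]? "req_47143"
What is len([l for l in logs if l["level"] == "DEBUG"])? 2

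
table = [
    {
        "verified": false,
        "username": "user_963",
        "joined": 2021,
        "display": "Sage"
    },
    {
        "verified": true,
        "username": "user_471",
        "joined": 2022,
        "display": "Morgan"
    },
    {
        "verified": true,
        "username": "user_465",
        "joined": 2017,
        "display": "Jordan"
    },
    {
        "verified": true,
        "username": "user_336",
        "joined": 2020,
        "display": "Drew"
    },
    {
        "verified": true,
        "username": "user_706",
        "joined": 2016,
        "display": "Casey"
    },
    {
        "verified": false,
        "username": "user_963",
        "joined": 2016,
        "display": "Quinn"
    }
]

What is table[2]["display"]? "Jordan"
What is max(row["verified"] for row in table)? True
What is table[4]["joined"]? 2016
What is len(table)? 6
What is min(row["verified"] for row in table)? False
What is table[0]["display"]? "Sage"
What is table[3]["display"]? "Drew"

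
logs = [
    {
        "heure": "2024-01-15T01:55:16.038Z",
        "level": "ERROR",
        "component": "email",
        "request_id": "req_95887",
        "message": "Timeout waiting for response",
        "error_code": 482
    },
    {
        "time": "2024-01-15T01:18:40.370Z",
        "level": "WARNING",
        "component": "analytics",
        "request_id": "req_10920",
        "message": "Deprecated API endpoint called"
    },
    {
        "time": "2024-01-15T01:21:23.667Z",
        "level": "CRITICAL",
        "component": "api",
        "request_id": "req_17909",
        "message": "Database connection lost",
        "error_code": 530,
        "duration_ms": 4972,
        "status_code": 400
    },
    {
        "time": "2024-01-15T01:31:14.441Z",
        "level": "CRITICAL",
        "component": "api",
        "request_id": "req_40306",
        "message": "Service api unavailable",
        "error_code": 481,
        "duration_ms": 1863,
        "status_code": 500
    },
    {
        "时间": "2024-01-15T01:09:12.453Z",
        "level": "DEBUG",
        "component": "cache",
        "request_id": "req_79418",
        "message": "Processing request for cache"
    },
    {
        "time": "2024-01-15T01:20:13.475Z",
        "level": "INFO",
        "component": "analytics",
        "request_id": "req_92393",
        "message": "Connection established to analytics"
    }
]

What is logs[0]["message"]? "Timeout waiting for response"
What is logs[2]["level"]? "CRITICAL"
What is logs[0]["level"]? "ERROR"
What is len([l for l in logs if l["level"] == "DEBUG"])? 1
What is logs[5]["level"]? "INFO"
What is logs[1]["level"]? "WARNING"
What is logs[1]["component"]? "analytics"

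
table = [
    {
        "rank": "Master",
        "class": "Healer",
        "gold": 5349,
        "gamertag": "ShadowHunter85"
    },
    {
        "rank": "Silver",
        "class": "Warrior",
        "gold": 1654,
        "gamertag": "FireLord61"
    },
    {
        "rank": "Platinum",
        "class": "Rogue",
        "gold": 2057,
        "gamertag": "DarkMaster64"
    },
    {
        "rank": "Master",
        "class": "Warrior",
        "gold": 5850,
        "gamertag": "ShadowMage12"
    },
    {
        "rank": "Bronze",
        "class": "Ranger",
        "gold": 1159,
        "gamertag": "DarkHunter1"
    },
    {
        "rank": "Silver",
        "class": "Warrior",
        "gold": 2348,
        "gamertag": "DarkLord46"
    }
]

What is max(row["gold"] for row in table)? 5850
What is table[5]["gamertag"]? "DarkLord46"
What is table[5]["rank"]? "Silver"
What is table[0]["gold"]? 5349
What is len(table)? 6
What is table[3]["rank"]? "Master"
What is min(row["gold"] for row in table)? 1159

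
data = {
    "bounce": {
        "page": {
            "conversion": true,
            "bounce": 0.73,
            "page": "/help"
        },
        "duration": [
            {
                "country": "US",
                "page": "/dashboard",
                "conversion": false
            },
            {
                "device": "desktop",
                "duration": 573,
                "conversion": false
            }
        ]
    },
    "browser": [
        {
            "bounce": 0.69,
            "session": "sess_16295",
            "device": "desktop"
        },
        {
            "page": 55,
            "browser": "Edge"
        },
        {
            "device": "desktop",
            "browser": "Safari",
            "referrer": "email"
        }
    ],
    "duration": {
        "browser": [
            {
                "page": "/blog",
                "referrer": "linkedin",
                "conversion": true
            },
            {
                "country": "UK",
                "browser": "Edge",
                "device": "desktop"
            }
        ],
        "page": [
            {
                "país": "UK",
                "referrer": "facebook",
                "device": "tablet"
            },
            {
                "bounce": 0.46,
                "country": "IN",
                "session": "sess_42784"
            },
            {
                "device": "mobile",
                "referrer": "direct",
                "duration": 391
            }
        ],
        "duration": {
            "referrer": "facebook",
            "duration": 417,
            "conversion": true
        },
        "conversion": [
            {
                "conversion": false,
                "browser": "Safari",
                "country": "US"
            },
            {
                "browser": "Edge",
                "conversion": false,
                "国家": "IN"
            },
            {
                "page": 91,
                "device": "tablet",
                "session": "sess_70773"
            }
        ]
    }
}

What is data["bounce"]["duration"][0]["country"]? "US"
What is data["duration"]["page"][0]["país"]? "UK"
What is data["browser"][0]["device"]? "desktop"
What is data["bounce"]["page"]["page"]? "/help"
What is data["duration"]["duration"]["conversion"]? True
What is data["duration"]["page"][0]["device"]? "tablet"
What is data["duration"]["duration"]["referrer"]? "facebook"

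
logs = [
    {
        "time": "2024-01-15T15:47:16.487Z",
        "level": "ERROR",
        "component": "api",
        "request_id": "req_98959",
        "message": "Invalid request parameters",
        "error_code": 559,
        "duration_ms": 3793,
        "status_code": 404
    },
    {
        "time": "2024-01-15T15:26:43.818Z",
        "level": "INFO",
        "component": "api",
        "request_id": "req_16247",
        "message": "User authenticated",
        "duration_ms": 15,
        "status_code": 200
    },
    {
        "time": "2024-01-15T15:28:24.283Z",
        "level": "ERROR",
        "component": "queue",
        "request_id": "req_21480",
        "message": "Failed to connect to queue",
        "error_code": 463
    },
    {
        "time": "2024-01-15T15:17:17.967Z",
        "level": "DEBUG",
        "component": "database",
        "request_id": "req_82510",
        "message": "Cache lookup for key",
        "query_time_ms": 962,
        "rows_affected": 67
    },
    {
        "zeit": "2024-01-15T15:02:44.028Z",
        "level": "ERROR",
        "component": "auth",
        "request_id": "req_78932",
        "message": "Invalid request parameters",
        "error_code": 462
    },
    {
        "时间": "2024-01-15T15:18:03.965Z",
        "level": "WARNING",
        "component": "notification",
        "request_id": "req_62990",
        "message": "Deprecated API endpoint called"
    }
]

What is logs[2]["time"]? "2024-01-15T15:28:24.283Z"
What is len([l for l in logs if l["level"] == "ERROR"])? 3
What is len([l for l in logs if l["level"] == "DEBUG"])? 1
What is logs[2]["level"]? "ERROR"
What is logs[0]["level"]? "ERROR"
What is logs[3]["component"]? "database"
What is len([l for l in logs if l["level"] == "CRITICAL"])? 0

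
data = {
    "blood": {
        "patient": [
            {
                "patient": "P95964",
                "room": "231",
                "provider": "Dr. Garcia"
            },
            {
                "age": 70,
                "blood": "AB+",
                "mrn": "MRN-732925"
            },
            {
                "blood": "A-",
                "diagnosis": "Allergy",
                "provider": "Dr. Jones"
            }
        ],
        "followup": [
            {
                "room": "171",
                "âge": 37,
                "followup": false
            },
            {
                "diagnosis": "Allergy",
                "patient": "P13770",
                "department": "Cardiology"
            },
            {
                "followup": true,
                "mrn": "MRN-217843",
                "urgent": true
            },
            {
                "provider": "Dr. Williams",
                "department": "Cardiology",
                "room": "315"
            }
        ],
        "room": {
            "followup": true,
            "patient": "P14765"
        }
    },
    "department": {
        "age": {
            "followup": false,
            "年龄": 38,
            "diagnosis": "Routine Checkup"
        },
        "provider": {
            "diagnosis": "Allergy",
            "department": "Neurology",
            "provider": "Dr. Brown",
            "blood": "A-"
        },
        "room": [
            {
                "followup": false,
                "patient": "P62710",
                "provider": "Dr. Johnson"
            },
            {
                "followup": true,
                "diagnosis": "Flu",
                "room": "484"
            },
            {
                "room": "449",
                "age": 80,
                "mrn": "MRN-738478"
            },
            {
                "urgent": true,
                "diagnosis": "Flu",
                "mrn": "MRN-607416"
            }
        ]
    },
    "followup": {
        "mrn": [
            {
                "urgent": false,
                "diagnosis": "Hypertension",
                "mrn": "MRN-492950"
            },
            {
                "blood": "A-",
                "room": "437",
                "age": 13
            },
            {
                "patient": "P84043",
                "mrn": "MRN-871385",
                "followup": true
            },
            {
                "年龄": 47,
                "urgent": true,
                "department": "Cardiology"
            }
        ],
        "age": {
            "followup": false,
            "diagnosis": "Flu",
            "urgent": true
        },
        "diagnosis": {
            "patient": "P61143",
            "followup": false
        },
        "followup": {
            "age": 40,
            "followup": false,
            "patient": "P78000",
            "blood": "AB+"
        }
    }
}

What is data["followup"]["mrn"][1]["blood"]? "A-"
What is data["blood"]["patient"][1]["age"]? 70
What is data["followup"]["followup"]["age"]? 40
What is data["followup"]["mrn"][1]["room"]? "437"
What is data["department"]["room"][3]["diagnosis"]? "Flu"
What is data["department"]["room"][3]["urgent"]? True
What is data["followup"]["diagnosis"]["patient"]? "P61143"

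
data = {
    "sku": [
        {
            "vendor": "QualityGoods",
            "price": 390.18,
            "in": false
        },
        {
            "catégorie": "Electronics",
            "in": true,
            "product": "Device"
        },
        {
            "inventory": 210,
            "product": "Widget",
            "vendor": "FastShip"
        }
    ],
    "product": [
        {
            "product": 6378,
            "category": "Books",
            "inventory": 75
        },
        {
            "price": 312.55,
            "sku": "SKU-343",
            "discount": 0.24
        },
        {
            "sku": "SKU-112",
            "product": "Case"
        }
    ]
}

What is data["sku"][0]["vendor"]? "QualityGoods"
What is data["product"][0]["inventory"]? 75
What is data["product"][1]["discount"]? 0.24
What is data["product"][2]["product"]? "Case"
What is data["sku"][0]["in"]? False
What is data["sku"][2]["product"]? "Widget"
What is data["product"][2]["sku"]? "SKU-112"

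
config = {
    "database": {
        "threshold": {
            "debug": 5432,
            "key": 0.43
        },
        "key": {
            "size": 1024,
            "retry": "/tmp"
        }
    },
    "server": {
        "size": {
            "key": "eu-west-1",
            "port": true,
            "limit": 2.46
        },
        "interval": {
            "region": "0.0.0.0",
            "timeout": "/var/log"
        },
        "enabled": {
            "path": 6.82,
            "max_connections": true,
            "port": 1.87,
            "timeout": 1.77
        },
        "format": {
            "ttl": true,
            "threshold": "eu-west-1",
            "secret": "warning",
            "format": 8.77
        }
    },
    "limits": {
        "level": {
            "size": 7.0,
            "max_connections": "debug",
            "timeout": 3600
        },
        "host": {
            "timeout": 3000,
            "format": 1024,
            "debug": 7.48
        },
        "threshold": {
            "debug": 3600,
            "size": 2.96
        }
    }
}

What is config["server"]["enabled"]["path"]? 6.82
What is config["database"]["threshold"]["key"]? 0.43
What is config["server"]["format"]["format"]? 8.77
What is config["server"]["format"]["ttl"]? True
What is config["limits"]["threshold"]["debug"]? 3600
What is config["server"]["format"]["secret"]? "warning"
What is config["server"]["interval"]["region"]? "0.0.0.0"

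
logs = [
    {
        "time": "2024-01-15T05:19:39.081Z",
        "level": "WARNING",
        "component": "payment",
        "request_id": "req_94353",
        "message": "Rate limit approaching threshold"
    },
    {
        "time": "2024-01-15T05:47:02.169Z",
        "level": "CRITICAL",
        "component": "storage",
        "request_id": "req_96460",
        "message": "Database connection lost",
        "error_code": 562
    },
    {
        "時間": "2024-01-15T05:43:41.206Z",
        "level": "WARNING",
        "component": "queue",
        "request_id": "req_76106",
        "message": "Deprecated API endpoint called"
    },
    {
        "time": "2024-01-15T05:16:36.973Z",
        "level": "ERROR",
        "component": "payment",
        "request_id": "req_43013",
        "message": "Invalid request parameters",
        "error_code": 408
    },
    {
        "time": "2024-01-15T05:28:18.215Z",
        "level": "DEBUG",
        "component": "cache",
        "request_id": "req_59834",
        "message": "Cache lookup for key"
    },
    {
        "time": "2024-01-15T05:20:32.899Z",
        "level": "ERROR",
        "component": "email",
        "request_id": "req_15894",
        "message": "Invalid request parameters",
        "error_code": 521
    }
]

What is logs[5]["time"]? "2024-01-15T05:20:32.899Z"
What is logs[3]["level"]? "ERROR"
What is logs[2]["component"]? "queue"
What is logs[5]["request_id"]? "req_15894"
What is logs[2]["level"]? "WARNING"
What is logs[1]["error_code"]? 562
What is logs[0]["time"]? "2024-01-15T05:19:39.081Z"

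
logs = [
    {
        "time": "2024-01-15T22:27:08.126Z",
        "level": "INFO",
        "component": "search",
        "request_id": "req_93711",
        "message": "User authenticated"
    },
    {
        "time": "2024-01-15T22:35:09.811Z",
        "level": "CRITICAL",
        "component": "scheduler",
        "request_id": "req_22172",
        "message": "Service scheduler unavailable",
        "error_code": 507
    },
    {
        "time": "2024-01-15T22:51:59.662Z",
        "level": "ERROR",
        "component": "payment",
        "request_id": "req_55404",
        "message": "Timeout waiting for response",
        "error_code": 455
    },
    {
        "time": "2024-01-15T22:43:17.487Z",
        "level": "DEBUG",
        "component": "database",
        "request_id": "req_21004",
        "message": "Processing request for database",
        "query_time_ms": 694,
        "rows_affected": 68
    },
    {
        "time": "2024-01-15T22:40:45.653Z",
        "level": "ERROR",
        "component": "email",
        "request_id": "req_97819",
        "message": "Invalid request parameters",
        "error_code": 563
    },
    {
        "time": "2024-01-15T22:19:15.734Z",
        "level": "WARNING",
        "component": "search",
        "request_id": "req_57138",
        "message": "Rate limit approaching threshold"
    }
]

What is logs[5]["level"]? "WARNING"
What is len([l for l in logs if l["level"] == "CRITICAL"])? 1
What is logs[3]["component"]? "database"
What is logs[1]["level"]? "CRITICAL"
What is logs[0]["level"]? "INFO"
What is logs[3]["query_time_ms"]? 694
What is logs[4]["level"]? "ERROR"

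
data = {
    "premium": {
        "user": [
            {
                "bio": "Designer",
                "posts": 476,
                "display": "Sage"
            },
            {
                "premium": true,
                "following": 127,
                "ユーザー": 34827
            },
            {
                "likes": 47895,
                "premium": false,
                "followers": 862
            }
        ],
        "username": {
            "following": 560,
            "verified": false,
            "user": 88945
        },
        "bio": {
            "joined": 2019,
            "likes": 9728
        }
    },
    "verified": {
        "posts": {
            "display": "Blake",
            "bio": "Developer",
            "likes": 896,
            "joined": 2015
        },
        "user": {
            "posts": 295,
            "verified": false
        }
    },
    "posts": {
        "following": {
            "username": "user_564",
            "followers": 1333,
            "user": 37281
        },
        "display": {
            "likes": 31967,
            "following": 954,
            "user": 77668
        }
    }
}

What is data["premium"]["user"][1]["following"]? 127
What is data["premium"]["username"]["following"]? 560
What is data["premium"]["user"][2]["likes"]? 47895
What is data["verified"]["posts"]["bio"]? "Developer"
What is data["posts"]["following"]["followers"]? 1333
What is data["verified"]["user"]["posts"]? 295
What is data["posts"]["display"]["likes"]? 31967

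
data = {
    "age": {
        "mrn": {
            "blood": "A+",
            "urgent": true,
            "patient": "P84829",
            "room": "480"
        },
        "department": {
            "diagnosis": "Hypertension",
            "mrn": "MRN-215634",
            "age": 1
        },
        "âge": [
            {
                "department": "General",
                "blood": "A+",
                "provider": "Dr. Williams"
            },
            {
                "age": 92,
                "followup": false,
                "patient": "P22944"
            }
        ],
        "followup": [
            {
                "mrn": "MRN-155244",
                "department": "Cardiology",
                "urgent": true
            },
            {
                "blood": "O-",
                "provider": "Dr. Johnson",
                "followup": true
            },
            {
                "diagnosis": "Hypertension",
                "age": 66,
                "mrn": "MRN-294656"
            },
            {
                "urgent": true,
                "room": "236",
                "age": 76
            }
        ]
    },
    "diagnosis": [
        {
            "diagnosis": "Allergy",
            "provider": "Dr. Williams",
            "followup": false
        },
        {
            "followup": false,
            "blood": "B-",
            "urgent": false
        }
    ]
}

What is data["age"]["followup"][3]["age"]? 76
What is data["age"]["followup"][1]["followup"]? True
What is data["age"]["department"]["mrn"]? "MRN-215634"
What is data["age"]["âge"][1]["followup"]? False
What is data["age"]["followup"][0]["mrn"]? "MRN-155244"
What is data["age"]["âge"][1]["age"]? 92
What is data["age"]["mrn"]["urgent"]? True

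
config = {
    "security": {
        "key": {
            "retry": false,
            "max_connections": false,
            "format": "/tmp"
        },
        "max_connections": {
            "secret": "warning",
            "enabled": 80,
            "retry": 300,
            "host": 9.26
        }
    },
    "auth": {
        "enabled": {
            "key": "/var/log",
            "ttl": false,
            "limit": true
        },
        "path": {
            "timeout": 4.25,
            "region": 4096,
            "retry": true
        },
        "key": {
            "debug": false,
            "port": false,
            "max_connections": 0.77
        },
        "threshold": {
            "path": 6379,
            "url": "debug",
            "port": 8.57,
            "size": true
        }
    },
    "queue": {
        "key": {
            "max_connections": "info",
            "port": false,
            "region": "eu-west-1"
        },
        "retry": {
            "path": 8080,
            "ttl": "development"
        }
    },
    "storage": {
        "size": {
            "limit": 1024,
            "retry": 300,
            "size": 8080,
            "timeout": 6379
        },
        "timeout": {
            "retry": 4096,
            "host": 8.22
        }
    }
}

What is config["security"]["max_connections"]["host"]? 9.26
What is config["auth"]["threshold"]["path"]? 6379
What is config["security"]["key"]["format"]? "/tmp"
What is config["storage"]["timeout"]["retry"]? 4096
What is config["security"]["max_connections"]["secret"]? "warning"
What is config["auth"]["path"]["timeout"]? 4.25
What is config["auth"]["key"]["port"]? False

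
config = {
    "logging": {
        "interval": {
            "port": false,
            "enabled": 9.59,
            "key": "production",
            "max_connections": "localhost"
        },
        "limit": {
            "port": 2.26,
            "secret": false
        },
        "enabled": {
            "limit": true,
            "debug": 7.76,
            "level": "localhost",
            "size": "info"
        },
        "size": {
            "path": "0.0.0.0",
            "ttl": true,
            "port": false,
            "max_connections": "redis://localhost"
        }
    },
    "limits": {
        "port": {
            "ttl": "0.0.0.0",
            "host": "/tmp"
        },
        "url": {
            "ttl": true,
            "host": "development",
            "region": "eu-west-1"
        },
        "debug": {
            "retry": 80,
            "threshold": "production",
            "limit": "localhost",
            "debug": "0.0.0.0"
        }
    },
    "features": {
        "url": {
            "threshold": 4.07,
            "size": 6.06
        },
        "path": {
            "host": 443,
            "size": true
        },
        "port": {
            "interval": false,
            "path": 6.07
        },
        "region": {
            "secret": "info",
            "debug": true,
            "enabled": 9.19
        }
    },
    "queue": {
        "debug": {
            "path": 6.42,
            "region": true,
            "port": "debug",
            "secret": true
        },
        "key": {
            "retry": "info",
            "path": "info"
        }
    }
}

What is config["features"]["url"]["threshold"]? 4.07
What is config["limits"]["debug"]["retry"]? 80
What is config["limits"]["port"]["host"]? "/tmp"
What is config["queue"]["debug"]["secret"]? True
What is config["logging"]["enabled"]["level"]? "localhost"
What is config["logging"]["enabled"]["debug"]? 7.76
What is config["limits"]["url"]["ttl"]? True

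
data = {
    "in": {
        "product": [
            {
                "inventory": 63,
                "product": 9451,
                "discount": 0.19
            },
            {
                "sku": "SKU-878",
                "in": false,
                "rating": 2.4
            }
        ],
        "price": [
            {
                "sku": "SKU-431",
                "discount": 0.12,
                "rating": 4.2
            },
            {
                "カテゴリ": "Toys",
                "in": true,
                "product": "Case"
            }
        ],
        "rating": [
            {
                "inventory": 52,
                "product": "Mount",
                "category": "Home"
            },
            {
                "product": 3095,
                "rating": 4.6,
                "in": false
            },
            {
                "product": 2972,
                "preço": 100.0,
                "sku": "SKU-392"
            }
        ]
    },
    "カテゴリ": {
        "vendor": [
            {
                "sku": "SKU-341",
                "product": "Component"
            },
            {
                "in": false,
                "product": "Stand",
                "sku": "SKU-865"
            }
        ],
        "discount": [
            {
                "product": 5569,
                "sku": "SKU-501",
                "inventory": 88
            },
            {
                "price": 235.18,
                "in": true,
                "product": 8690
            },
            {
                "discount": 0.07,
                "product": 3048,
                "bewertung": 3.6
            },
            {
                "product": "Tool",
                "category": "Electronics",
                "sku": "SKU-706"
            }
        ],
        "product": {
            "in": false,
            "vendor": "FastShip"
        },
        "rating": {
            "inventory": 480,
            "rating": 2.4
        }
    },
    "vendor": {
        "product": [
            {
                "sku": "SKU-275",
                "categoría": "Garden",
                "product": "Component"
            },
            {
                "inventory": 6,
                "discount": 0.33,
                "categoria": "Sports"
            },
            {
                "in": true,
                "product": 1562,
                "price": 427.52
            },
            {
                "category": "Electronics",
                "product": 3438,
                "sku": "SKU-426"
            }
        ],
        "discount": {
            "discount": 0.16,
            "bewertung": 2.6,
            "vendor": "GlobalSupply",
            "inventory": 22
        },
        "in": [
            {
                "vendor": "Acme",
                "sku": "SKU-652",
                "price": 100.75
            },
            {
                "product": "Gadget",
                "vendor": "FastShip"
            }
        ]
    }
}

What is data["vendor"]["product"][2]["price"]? 427.52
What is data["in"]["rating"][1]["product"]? 3095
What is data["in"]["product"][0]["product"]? 9451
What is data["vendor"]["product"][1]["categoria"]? "Sports"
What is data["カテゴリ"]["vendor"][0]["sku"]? "SKU-341"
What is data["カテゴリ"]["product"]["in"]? False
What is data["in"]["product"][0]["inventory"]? 63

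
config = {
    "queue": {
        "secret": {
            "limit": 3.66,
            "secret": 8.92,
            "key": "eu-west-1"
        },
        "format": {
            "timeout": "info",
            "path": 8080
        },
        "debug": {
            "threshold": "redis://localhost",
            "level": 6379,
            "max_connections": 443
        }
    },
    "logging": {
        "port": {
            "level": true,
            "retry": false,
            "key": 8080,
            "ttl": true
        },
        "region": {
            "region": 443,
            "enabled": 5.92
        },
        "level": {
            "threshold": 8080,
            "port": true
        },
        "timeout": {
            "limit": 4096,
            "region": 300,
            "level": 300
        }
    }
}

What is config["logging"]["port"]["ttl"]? True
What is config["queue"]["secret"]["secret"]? 8.92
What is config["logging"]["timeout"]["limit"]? 4096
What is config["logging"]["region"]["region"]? 443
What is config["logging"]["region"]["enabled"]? 5.92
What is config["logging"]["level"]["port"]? True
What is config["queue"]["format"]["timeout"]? "info"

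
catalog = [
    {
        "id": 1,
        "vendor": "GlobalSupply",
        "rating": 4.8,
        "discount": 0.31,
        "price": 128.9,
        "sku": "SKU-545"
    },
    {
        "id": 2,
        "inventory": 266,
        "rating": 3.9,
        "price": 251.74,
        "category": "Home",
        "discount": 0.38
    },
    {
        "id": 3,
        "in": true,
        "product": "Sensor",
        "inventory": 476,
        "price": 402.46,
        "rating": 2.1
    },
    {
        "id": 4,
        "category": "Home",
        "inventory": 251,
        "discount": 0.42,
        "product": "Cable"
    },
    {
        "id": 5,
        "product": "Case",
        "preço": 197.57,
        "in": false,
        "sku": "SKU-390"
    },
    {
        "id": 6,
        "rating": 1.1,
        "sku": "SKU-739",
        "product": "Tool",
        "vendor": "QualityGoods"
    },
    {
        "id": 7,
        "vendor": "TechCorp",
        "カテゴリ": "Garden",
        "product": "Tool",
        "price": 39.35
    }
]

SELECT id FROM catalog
[1, 2, 3, 4, 5, 6, 7]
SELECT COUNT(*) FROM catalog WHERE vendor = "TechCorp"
1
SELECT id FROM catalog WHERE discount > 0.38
[4]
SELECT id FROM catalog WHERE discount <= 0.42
[1, 2, 4]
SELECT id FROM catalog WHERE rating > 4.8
[]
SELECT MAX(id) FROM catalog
7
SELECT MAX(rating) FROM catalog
4.8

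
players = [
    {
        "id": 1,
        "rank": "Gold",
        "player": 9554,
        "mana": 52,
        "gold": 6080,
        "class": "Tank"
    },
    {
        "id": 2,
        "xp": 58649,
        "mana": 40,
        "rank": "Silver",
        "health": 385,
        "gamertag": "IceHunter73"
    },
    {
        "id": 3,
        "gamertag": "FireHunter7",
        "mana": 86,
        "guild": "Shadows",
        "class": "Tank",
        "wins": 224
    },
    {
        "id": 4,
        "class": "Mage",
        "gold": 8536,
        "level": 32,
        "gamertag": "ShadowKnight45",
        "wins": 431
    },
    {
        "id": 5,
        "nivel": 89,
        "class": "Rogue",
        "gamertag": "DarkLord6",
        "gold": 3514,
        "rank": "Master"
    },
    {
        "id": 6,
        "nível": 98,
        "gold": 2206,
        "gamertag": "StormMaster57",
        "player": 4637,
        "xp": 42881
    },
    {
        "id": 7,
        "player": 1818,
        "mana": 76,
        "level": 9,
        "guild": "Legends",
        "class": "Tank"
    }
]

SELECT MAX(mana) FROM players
86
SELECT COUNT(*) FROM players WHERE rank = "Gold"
1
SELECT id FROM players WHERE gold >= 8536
[4]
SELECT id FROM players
[1, 2, 3, 4, 5, 6, 7]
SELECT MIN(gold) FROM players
2206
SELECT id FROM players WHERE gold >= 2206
[1, 4, 5, 6]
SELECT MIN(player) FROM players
1818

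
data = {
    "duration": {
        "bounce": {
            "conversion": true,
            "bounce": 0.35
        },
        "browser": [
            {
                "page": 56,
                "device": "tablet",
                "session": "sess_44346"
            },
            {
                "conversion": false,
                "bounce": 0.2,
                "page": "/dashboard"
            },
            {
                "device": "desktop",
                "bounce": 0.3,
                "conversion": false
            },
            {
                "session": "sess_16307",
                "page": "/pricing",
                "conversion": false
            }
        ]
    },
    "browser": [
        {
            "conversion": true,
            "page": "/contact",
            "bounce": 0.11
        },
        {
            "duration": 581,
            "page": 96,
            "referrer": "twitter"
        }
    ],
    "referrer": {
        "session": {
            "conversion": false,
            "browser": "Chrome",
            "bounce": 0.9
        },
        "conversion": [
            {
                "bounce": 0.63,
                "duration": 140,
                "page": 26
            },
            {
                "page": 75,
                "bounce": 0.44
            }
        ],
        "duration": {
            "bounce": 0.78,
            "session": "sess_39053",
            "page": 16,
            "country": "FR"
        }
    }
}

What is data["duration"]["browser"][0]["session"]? "sess_44346"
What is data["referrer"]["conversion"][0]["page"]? 26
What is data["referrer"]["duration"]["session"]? "sess_39053"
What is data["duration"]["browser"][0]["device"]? "tablet"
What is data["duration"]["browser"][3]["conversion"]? False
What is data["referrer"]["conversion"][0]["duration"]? 140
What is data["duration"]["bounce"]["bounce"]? 0.35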